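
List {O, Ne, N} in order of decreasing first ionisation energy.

Ne > N > O

N is in period 2, group 15; O is in period 2, group 16; Ne is in period 2, group 18.
First ionization energy rises across a period (greater Z_eff holds electrons more tightly) and falls down a group (valence electrons are farther from the nucleus).
All lie in period 2; the across-period trend (first ionization energy increases left to right) applies, with the exception below.
Note the exception: N has a higher first ionization energy than O, contrary to the simple trend — pairing an electron in O's 2p⁴ costs repulsion energy, so O ionizes more easily than half-filled N (2p³).
Approximate values (kJ/mol): N 1402, O 1314, Ne 2081.
So from highest to lowest: Ne > N > O.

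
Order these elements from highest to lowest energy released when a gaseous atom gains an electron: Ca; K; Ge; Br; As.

Br > Ge > As > K > Ca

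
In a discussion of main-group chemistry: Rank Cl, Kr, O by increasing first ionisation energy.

Cl < O < Kr

O is in period 2, group 16; Cl is in period 3, group 17; Kr is in period 4, group 18.
First ionization energy rises across a period (greater Z_eff holds electrons more tightly) and falls down a group (valence electrons are farther from the nucleus).
These sit on a diagonal, where the across-period and down-group effects partly cancel.
O > Cl: period and group pull opposite ways; the down-group shift dominates (1314 vs 1251 kJ/mol).
Kr > O: the two effects oppose for this pair; the across-period effect wins (1351 vs 1314 kJ/mol).
Tabulated first ionization energy (kJ/mol): O 1314, Cl 1251, Kr 1351.
So from lowest to highest: Cl < O < Kr.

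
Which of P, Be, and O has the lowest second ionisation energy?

Be

IE_2 is the cost of taking one more electron from the +1 cation: P⁺ still has 4 valence electrons; Be⁺ still has 1 valence electron; O⁺ still has 5 valence electrons.
All are still removing valence electrons, so compare the +1 ions as you would atoms: IE_2 generally rises across a period (higher Z_eff) and falls down a group (larger shell), subject to the usual subshell exceptions.
Valence configurations: P⁺ [Ne]3s²3p², Be⁺ [He]2s¹, O⁺ [He]2s²2p³.
Tabulated IE_2 (kJ/mol): P 1907, Be 1757, O 3388.
So the second ionization energies run Be < P < O.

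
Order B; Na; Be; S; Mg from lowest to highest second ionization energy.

Mg < Be < S < B < Na

The second ionization energy removes an electron from the +1 ion. For each element: B⁺ still has 2 valence electrons; Na⁺ is the bare [Ne] core; Be⁺ still has 1 valence electron; S⁺ still has 5 valence electrons; Mg⁺ still has 1 valence electron.
Breaking into a closed-shell core is much more expensive than removing a leftover valence electron — Na has the largest IE_2 here.
Valence configurations: B⁺ [He]2s², Be⁺ [He]2s¹, S⁺ [Ne]3s²3p³, Mg⁺ [Ne]3s¹.
Tabulated IE_2 (kJ/mol): B 2427, Na 4562, Be 1757, S 2252, Mg 1451.
Putting it together, IE_2: Mg < Be < S < B < Na.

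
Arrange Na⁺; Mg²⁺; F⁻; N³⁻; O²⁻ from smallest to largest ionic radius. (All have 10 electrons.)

All of these have 10 electrons, so size is governed by nuclear charge alone: the more protons, the stronger the pull on the same electron cloud, and the smaller the ion.
Nuclear charges: Mg²⁺ (Z=12), Na⁺ (Z=11), F⁻ (Z=9), O²⁻ (Z=8), N³⁻ (Z=7).
Smallest to largest: Mg²⁺ < Na⁺ < F⁻ < O²⁻ < N³⁻.

Mg²⁺ < Na⁺ < F⁻ < O²⁻ < N³⁻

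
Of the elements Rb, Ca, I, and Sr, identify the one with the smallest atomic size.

Ca is in period 4, group 2; Rb is in period 5, group 1; Sr is in period 5, group 2; I is in period 5, group 17.
Atomic radius shrinks across a period as nuclear charge pulls the same shell inward, and grows down a group as new shells are added.
Here both period and group differ, so the two effects have to be weighed against each other.
Ca > I: the two effects oppose for this pair; the across-period effect wins (171 vs 133 pm).
Sr > Ca: they share group 2; the group trend gives Sr the larger value.
Rb > Sr: Rb lies to the left of Sr in period 5, so the across-period effect alone puts Rb larger.
For reference (pm): Ca 171, Rb 210, Sr 185, I 133.
The smallest atomic size among these belongs to I.

I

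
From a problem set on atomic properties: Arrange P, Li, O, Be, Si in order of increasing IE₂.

IE_2 is the cost of taking one more electron from the +1 cation: P⁺ still has 4 valence electrons; Li⁺ is the bare [He] core; O⁺ still has 5 valence electrons; Be⁺ still has 1 valence electron; Si⁺ still has 3 valence electrons.
Core electrons are held far more tightly than valence electrons, so Li tops the IE_2 order.
Valence configurations: P⁺ [Ne]3s²3p², O⁺ [He]2s²2p³, Be⁺ [He]2s¹, Si⁺ [Ne]3s²3p¹.
The numbers (kJ/mol): P 1907, Li 7298, O 3388, Be 1757, Si 1577.
Putting it together, IE_2: Si < Be < P < O < Li.

Si < Be < P < O < Li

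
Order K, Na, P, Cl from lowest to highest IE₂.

IE_2 is the cost of taking one more electron from the +1 cation: K⁺ is the bare [Ar] core; Na⁺ is the bare [Ne] core; P⁺ still has 4 valence electrons; Cl⁺ still has 6 valence electrons.
Pulling an electron out of a noble-gas core costs far more than removing a remaining valence electron, so K and Na sit at the high end of IE_2.
Valence configurations: P⁺ [Ne]3s²3p², Cl⁺ [Ne]3s²3p⁴.
Tabulated IE_2 (kJ/mol): K 3052, Na 4562, P 1907, Cl 2298.
So the second ionization energies run P < Cl < K < Na.

P < Cl < K < Na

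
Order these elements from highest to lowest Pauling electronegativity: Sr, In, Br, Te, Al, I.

EN rises left→right (higher Z_eff, smaller atoms) and falls top→bottom (larger, more shielded atoms).
Neither a single period nor a single group — weigh both effects.
Al > Sr: relative to Sr, both the across-period and down-group shifts push Al's electronegativity up.
In > Al: this pair runs against the simple trend — see the exception note.
Te > In: both are in period 5; the period trend gives Te the larger value.
I > Te: I lies to the right of Te in period 5, so the across-period effect alone puts I higher.
Br > I: Br sits above I in group 17, so the down-group effect alone puts Br higher.
Note the exception: In has a higher electronegativity than Al, contrary to the simple trend — poor shielding by filled d (and f) subshells raises the heavier element's effective nuclear charge more than the simple down-group trend predicts.
For reference (Pauling): Al 1.61, Br 2.96, Sr 0.95, In 1.78, Te 2.10, I 2.66.
So from highest to lowest: Br > I > Te > In > Al > Sr.

Br > I > Te > In > Al > Sr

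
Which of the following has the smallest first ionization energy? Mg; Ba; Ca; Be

Be is in period 2, group 2; Mg is in period 3, group 2; Ca is in period 4, group 2; Ba is in period 6, group 2.
First ionization energy rises across a period (greater Z_eff holds electrons more tightly) and falls down a group (valence electrons are farther from the nucleus).
All are in group 2, so first ionization energy increases up the group.
The smallest first ionization energy among these belongs to Ba.

Ba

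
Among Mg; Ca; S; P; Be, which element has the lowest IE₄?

S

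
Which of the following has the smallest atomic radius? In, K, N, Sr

N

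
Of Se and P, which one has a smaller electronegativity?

P is in period 3, group 15; Se is in period 4, group 16.
Atoms toward the upper right of the periodic table pull bonding electrons most strongly.
A diagonal step moves right (one effect) and down (the opposite effect) at once.
Se > P: the two effects oppose for this pair; the across-period effect wins (2.55 vs 2.19).
For reference (Pauling): P 2.19, Se 2.55.
So P has the smaller electronegativity (P < Se).

P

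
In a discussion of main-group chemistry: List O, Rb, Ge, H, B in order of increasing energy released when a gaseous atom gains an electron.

H is in period 1, group 1; B is in period 2, group 13; O is in period 2, group 16; Ge is in period 4, group 14; Rb is in period 5, group 1.
EA tends to increase across a period and decrease down a group, though the pattern is less regular than for IE or radius.
These span different periods and groups, so the two trends combine.
Rb > B: this pair runs against the simple trend — see the exception note.
H > Rb: H sits above Rb in group 1, so the down-group effect alone puts H higher.
Ge > H: the two effects oppose for this pair; the across-period effect wins (119 vs 73 kJ/mol).
O > Ge: relative to Ge, both the across-period and down-group shifts push O's electron affinity up.
Note the exception: Rb has a higher electron affinity than B, contrary to the simple trend — B's ns²np¹ configuration gives only a small electron affinity — the sparsely filled np subshell binds an added electron weakly.
For reference (kJ/mol): H 73, B 27, O 141, Ge 119, Rb 47.
So from lowest to highest: B < Rb < H < Ge < O.

B < Rb < H < Ge < O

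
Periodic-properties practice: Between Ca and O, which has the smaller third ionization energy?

Ca

Consider each +2 ion: Ca²⁺ is the bare [Ar] core; O²⁺ still has 4 valence electrons.
Usually core removal costs more than valence removal, but here the competition is close: a tightly held n=2 valence electron can cost more to remove than an n=3 core electron, so the actual values have to decide it.
Tabulated IE_3 (kJ/mol): Ca 4912, O 5300.
Overall IE_3 order: Ca < O.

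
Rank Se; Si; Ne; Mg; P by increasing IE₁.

Mg < Si < Se < P < Ne

Removing the outermost electron gets harder across a period and easier down a group.
Neither a single period nor a single group — weigh both effects.
Si > Mg: Si lies to the right of Mg in period 3, so the across-period effect alone puts Si higher.
Se > Si: the two effects oppose for this pair; the across-period effect wins (941 vs 786 kJ/mol).
P > Se: the two effects oppose for this pair; the down-group effect wins (1012 vs 941 kJ/mol).
Ne > P: relative to P, both the across-period and down-group shifts push Ne's first ionization energy up.
Tabulated first ionization energy (kJ/mol): Ne 2081, Mg 738, Si 786, P 1012, Se 941.
So from lowest to highest: Mg < Si < Se < P < Ne.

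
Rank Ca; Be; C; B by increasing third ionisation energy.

B < C < Ca < Be

IE_3 is the cost of taking one more electron from the +2 cation: Ca²⁺ is the bare [Ar] core; Be²⁺ is the bare [He] core; C²⁺ still has 2 valence electrons; B²⁺ still has 1 valence electron.
Core electrons are held far more tightly than valence electrons, so Ca and Be top the IE_3 order.
Valence configurations: C²⁺ [He]2s², B²⁺ [He]2s¹.
Tabulated IE_3 (kJ/mol): Ca 4912, Be 14849, C 4620, B 3660.
So the third ionization energies run B < C < Ca < Be.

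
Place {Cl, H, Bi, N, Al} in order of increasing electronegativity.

Al < Bi < H < N < Cl

H is in period 1, group 1; N is in period 2, group 15; Al is in period 3, group 13; Cl is in period 3, group 17; Bi is in period 6, group 15.
EN rises left→right (higher Z_eff, smaller atoms) and falls top→bottom (larger, more shielded atoms).
These span different periods and groups, so the two trends combine.
Bi > Al: the two effects oppose for this pair; the across-period effect wins (2.02 vs 1.61).
H > Bi: period and group pull opposite ways; the down-group shift dominates (2.20 vs 2.02).
N > H: the two effects oppose for this pair; the across-period effect wins (3.04 vs 2.20).
Cl > N: the two effects oppose for this pair; the across-period effect wins (3.16 vs 3.04).
For reference (Pauling): H 2.20, N 3.04, Al 1.61, Cl 3.16, Bi 2.02.
So from lowest to highest: Al < Bi < H < N < Cl.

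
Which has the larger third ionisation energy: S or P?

S

The third ionization energy removes an electron from the +2 ion. For each element: S²⁺ still has 4 valence electrons; P²⁺ still has 3 valence electrons.
All are still removing valence electrons, so compare the +2 ions as you would atoms: IE_3 generally rises across a period (higher Z_eff) and falls down a group (larger shell), subject to the usual subshell exceptions.
Valence configurations: S²⁺ [Ne]3s²3p², P²⁺ [Ne]3s²3p¹.
Tabulated IE_3 (kJ/mol): S 3357, P 2914.
Overall IE_3 order: P < S.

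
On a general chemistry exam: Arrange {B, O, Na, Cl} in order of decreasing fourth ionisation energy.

B, Na, O, Cl

Consider each +3 ion: B³⁺ is the bare [He] core; O³⁺ still has 3 valence electrons; Na³⁺ is already 2 electrons into the core; Cl³⁺ still has 4 valence electrons.
Core electrons are held far more tightly than valence electrons, so Na and B top the IE_4 order.
Valence configurations: O³⁺ [He]2s²2p¹, Cl³⁺ [Ne]3s²3p².
Approximate IE_4 values (kJ/mol): B 25026, O 7469, Na 9543, Cl 5159.
Hence IE_4: Cl < O < Na < B.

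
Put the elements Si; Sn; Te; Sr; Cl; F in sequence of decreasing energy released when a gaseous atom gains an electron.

F is in period 2, group 17; Si is in period 3, group 14; Cl is in period 3, group 17; Sr is in period 5, group 2; Sn is in period 5, group 14; Te is in period 5, group 16.
EA tends to increase across a period and decrease down a group, though the pattern is less regular than for IE or radius.
Here both period and group differ, so the two effects have to be weighed against each other.
Sn > Sr: both are in period 5; the period trend gives Sn the larger value.
Si > Sn: they share group 14; the group trend gives Si the larger value.
Te > Si: period and group pull opposite ways; the across-period shift dominates (190 vs 134 kJ/mol).
F > Te: both effects reinforce here, so F is clearly the higher of the two.
Cl > F: this pair runs against the simple trend — see the exception note.
Note the exception: Cl has a higher electron affinity than F, contrary to the simple trend — F's small 2p subshell makes the incoming electron feel strong e⁻–e⁻ repulsion, so Cl actually releases more energy on gaining an electron.
Approximate values (kJ/mol): F 328, Si 134, Cl 349, Sr 5, Sn 107, Te 190.
So from highest to lowest: Cl > F > Te > Si > Sn > Sr.

Cl, F, Te, Si, Sn, Sr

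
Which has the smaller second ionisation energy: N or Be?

Be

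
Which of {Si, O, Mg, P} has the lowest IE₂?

Mg

Consider each +1 ion: Si⁺ still has 3 valence electrons; O⁺ still has 5 valence electrons; Mg⁺ still has 1 valence electron; P⁺ still has 4 valence electrons.
All are still removing valence electrons, so compare the +1 ions as you would atoms: IE_2 generally rises across a period (higher Z_eff) and falls down a group (larger shell), subject to the usual subshell exceptions.
Valence configurations: Si⁺ [Ne]3s²3p¹, O⁺ [He]2s²2p³, Mg⁺ [Ne]3s¹, P⁺ [Ne]3s²3p².
Approximate IE_2 values (kJ/mol): Si 1577, O 3388, Mg 1451, P 1907.
Hence IE_2: Mg < Si < P < O.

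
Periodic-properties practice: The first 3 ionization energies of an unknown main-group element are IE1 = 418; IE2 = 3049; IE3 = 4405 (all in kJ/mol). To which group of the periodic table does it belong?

Look for the largest jump between consecutive ionization energies: IE2/IE1 ≈ 7.3, far larger than any earlier ratio.
That jump marks the point where a core electron is being removed. So the atom has 1 valence electron.
A main-group element with 1 valence electron is in group 1.

Group 1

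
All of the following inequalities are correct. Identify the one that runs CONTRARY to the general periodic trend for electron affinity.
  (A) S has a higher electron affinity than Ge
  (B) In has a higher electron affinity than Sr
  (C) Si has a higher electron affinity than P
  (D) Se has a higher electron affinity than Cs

(C)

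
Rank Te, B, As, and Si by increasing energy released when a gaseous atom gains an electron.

Adding an electron releases more energy for atoms nearer the top right (short of the noble gases).
These sit on a diagonal, where the across-period and down-group effects partly cancel.
As > B: the two effects oppose for this pair; the across-period effect wins (78 vs 27 kJ/mol).
Si > As: the two effects oppose for this pair; the down-group effect wins (134 vs 78 kJ/mol).
Te > Si: period and group pull opposite ways; the across-period shift dominates (190 vs 134 kJ/mol).
Tabulated electron affinity (kJ/mol): B 27, Si 134, As 78, Te 190.
So from lowest to highest: B < As < Si < Te.

B < As < Si < Te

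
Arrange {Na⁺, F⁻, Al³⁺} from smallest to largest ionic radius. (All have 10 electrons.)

Al³⁺ < Na⁺ < F⁻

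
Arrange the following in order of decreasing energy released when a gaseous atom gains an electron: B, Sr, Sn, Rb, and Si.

B is in period 2, group 13; Si is in period 3, group 14; Rb is in period 5, group 1; Sr is in period 5, group 2; Sn is in period 5, group 14.
Adding an electron releases more energy for atoms nearer the top right (short of the noble gases).
Here both period and group differ, so the two effects have to be weighed against each other.
B > Sr: both effects reinforce here, so B is clearly the higher of the two.
Rb > B: this pair runs against the simple trend — see the exception note.
Sn > Rb: both are in period 5; the period trend gives Sn the larger value.
Si > Sn: they share group 14; the group trend gives Si the larger value.
Note the exception: Rb has a higher electron affinity than B, contrary to the simple trend — B's ns²np¹ configuration gives only a small electron affinity — the sparsely filled np subshell binds an added electron weakly.
Note the exception: Rb has a higher electron affinity than Sr, contrary to the simple trend — adding an electron to Sr (ns²) has to open a new, higher-energy np subshell, which is unfavourable.
Approximate values (kJ/mol): B 27, Si 134, Rb 47, Sr 5, Sn 107.
So from highest to lowest: Si > Sn > Rb > B > Sr.

Si > Sn > Rb > B > Sr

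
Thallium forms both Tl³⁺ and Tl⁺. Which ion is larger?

Tl⁺

Both ions have Z = 81 protons, but Tl³⁺ has lost more electrons, so its remaining electrons feel a larger effective nuclear charge per electron and are pulled in more tightly.
Higher positive charge → smaller ion, so Tl⁺ > Tl³⁺.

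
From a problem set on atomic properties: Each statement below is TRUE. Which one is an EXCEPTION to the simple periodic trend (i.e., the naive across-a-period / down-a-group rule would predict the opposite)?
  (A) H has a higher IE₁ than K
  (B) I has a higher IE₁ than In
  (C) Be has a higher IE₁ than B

(C)

The general trend: IE₁ increases across a period and decreases down a group.
(A) H (period 1, group 1) vs K (period 4, group 1): the stated order agrees with the simple trend.
(B) I (period 5, group 17) vs In (period 5, group 13): the stated order agrees with the simple trend.
(C) Be (period 2, group 2) vs B (period 2, group 13): the stated order contradicts the simple trend.
The exception is (C): removing B's lone 2p electron is easier than breaking Be's filled 2s².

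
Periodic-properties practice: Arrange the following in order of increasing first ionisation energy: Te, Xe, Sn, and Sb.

Sn is in period 5, group 14; Sb is in period 5, group 15; Te is in period 5, group 16; Xe is in period 5, group 18.
First ionization energy rises across a period (greater Z_eff holds electrons more tightly) and falls down a group (valence electrons are farther from the nucleus).
All lie in period 5, so first ionization energy increases left to right.
So from lowest to highest: Sn < Sb < Te < Xe.

Sn < Sb < Te < Xe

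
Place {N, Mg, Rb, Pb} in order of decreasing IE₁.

N > Mg > Pb > Rb

First ionization energy rises across a period (greater Z_eff holds electrons more tightly) and falls down a group (valence electrons are farther from the nucleus).
These span different periods and groups, so the two trends combine.
Pb > Rb: the two effects oppose for this pair; the across-period effect wins (716 vs 403 kJ/mol).
Mg > Pb: period and group pull opposite ways; the down-group shift dominates (738 vs 716 kJ/mol).
N > Mg: relative to Mg, both the across-period and down-group shifts push N's first ionization energy up.
For reference (kJ/mol): N 1402, Mg 738, Rb 403, Pb 716.
So from highest to lowest: N > Mg > Pb > Rb.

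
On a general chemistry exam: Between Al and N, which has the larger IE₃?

N

IE_3 is the cost of taking one more electron from the +2 cation: Al²⁺ still has 1 valence electron; N²⁺ still has 3 valence electrons.
All are still removing valence electrons, so compare the +2 ions as you would atoms: IE_3 generally rises across a period (higher Z_eff) and falls down a group (larger shell), subject to the usual subshell exceptions.
Valence configurations: Al²⁺ [Ne]3s¹, N²⁺ [He]2s²2p¹.
The numbers (kJ/mol): Al 2745, N 4578.
So the third ionization energies run Al < N.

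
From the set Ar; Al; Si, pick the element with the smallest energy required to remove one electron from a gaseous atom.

Al is in period 3, group 13; Si is in period 3, group 14; Ar is in period 3, group 18.
Removing the outermost electron gets harder across a period and easier down a group.
All lie in period 3, so first ionization energy increases left to right.
The smallest energy required to remove one electron from a gaseous atom among these belongs to Al.

Al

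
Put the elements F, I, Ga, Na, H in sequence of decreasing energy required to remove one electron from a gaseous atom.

F > H > I > Ga > Na

Across a period the outer electron is held more tightly (higher IE₁); down a group it sits in a higher shell, more shielded, and comes off more easily.
Neither a single period nor a single group — weigh both effects.
Ga > Na: the two effects oppose for this pair; the across-period effect wins (579 vs 496 kJ/mol).
I > Ga: period and group pull opposite ways; the across-period shift dominates (1008 vs 579 kJ/mol).
H > I: the two effects oppose for this pair; the down-group effect wins (1312 vs 1008 kJ/mol).
F > H: the two effects oppose for this pair; the across-period effect wins (1681 vs 1312 kJ/mol).
For reference (kJ/mol): H 1312, F 1681, Na 496, Ga 579, I 1008.
So from highest to lowest: F > H > I > Ga > Na.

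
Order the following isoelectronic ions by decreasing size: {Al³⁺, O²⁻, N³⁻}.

N³⁻, O²⁻, Al³⁺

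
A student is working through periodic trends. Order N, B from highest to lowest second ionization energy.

N > B

IE_2 is the cost of taking one more electron from the +1 cation: N⁺ still has 4 valence electrons; B⁺ still has 2 valence electrons.
All are still removing valence electrons, so compare the +1 ions as you would atoms: IE_2 generally rises across a period (higher Z_eff) and falls down a group (larger shell), subject to the usual subshell exceptions.
Valence configurations: N⁺ [He]2s²2p², B⁺ [He]2s².
Tabulated IE_2 (kJ/mol): N 2856, B 2427.
So the second ionization energies run B < N.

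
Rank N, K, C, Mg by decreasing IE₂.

K, N, C, Mg

Consider each +1 ion: N⁺ still has 4 valence electrons; K⁺ is the bare [Ar] core; C⁺ still has 3 valence electrons; Mg⁺ still has 1 valence electron.
Pulling an electron out of a noble-gas core costs far more than removing a remaining valence electron, so K sits at the high end of IE_2.
Valence configurations: N⁺ [He]2s²2p², C⁺ [He]2s²2p¹, Mg⁺ [Ne]3s¹.
The numbers (kJ/mol): N 2856, K 3052, C 2353, Mg 1451.
Hence IE_2: Mg < C < N < K.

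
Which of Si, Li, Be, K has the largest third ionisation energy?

IE_3 is the cost of taking one more electron from the +2 cation: Si²⁺ still has 2 valence electrons; Li²⁺ is already 1 electron into the core; Be²⁺ is the bare [He] core; K²⁺ is already 1 electron into the core.
Pulling an electron out of a noble-gas core costs far more than removing a remaining valence electron, so K, Li and Be sit at the high end of IE_3.
The numbers (kJ/mol): Si 3232, Li 11815, Be 14849, K 4420.
Overall IE_3 order: Si < K < Li < Be.

Be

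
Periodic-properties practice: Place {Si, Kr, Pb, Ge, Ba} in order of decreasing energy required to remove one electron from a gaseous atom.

First ionization energy rises across a period (greater Z_eff holds electrons more tightly) and falls down a group (valence electrons are farther from the nucleus).
These span different periods and groups, so the two trends combine.
Pb > Ba: Pb lies to the right of Ba in period 6, so the across-period effect alone puts Pb higher.
Ge > Pb: they share group 14; the group trend gives Ge the larger value.
Si > Ge: Si sits above Ge in group 14, so the down-group effect alone puts Si higher.
Kr > Si: the two effects oppose for this pair; the across-period effect wins (1351 vs 786 kJ/mol).
Tabulated first ionization energy (kJ/mol): Si 786, Ge 762, Kr 1351, Ba 503, Pb 716.
So from highest to lowest: Kr > Si > Ge > Pb > Ba.

Kr, Si, Ge, Pb, Ba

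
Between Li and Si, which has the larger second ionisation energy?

Consider each +1 ion: Li⁺ is the bare [He] core; Si⁺ still has 3 valence electrons.
Breaking into a closed-shell core is much more expensive than removing a leftover valence electron — Li has the largest IE_2 here.
Approximate IE_2 values (kJ/mol): Li 7298, Si 1577.
Overall IE_2 order: Si < Li.

Li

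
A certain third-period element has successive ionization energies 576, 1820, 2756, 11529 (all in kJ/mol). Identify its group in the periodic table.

Look for the largest jump between consecutive ionization energies: IE4/IE3 ≈ 4.2, far larger than any earlier ratio.
That jump marks the point where a core electron is being removed. So the atom has 3 valence electrons.
A main-group element with 3 valence electrons is in group 13.

Group 13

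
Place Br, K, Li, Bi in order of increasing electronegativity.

Li is in period 2, group 1; K is in period 4, group 1; Br is in period 4, group 17; Bi is in period 6, group 15.
Atoms toward the upper right of the periodic table pull bonding electrons most strongly.
Here both period and group differ, so the two effects have to be weighed against each other.
Li > K: they share group 1; the group trend gives Li the larger value.
Bi > Li: period and group pull opposite ways; the across-period shift dominates (2.02 vs 0.98).
Br > Bi: relative to Bi, both the across-period and down-group shifts push Br's electronegativity up.
Tabulated electronegativity (Pauling): Li 0.98, K 0.82, Br 2.96, Bi 2.02.
So from lowest to highest: K < Li < Bi < Br.

K, Li, Bi, Br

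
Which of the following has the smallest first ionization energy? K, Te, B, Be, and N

K

Across a period the outer electron is held more tightly (higher IE₁); down a group it sits in a higher shell, more shielded, and comes off more easily.
Neither a single period nor a single group — weigh both effects.
B > K: relative to K, both the across-period and down-group shifts push B's first ionization energy up.
Te > B: the two effects oppose for this pair; the across-period effect wins (869 vs 801 kJ/mol).
Be > Te: the two effects oppose for this pair; the down-group effect wins (900 vs 869 kJ/mol).
N > Be: both are in period 2; the period trend gives N the larger value.
Note the exception: Be has a higher first ionization energy than B, contrary to the simple trend — removing B's lone 2p electron is easier than breaking Be's filled 2s².
For reference (kJ/mol): Be 900, B 801, N 1402, K 419, Te 869.
The smallest first ionization energy among these belongs to K.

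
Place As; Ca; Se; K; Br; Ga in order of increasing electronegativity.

K < Ca < Ga < As < Se < Br

K is in period 4, group 1; Ca is in period 4, group 2; Ga is in period 4, group 13; As is in period 4, group 15; Se is in period 4, group 16; Br is in period 4, group 17.
EN rises left→right (higher Z_eff, smaller atoms) and falls top→bottom (larger, more shielded atoms).
All lie in period 4, so electronegativity increases left to right.
So from lowest to highest: K < Ca < Ga < As < Se < Br.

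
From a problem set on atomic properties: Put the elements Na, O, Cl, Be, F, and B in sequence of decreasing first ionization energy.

Be is in period 2, group 2; B is in period 2, group 13; O is in period 2, group 16; F is in period 2, group 17; Na is in period 3, group 1; Cl is in period 3, group 17.
Across a period the outer electron is held more tightly (higher IE₁); down a group it sits in a higher shell, more shielded, and comes off more easily.
Neither a single period nor a single group — weigh both effects.
B > Na: both effects reinforce here, so B is clearly the higher of the two.
Be > B: this pair runs against the simple trend — see the exception note.
Cl > Be: the two effects oppose for this pair; the across-period effect wins (1251 vs 900 kJ/mol).
O > Cl: period and group pull opposite ways; the down-group shift dominates (1314 vs 1251 kJ/mol).
F > O: F lies to the right of O in period 2, so the across-period effect alone puts F higher.
Note the exception: Be has a higher first ionization energy than B, contrary to the simple trend — removing B's lone 2p electron is easier than breaking Be's filled 2s².
For reference (kJ/mol): Be 900, B 801, O 1314, F 1681, Na 496, Cl 1251.
So from highest to lowest: F > O > Cl > Be > B > Na.

F > O > Cl > Be > B > Na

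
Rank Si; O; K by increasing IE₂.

IE_2 is the cost of taking one more electron from the +1 cation: Si⁺ still has 3 valence electrons; O⁺ still has 5 valence electrons; K⁺ is the bare [Ar] core.
Usually core removal costs more than valence removal, but here the competition is close: a tightly held n=2 valence electron can cost more to remove than an n=3 core electron, so the actual values have to decide it.
Valence configurations: Si⁺ [Ne]3s²3p¹, O⁺ [He]2s²2p³.
Approximate IE_2 values (kJ/mol): Si 1577, O 3388, K 3052.
Overall IE_2 order: Si < K < O.

Si < K < O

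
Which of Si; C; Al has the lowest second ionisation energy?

Si

IE_2 is the cost of taking one more electron from the +1 cation: Si⁺ still has 3 valence electrons; C⁺ still has 3 valence electrons; Al⁺ still has 2 valence electrons.
All are still removing valence electrons, so compare the +1 ions as you would atoms: IE_2 generally rises across a period (higher Z_eff) and falls down a group (larger shell), subject to the usual subshell exceptions.
Valence configurations: Si⁺ [Ne]3s²3p¹, C⁺ [He]2s²2p¹, Al⁺ [Ne]3s².
Si⁺ loses a lone 3p electron whereas Al⁺ must break into a filled 3s² pair, so IE_2(Al) > IE_2(Si) even though Si has the higher nuclear charge.
Approximate IE_2 values (kJ/mol): Si 1577, C 2353, Al 1817.
Overall IE_2 order: Si < Al < C.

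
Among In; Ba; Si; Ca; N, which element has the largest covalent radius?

Ba

N is in period 2, group 15; Si is in period 3, group 14; Ca is in period 4, group 2; In is in period 5, group 13; Ba is in period 6, group 2.
Radius decreases left→right (rising Z_eff, same n) and increases top→bottom (higher n).
These span different periods and groups, so the two trends combine.
Si > N: relative to N, both the across-period and down-group shifts push Si's atomic radius up.
In > Si: both effects reinforce here, so In is clearly the larger of the two.
Ca > In: period and group pull opposite ways; the across-period shift dominates (171 vs 142 pm).
Ba > Ca: they share group 2; the group trend gives Ba the larger value.
Approximate values (pm): N 71, Si 116, Ca 171, In 142, Ba 196.
The largest covalent radius among these belongs to Ba.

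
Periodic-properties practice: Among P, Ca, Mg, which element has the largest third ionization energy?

Consider each +2 ion: P²⁺ still has 3 valence electrons; Ca²⁺ is the bare [Ar] core; Mg²⁺ is the bare [Ne] core.
Pulling an electron out of a noble-gas core costs far more than removing a remaining valence electron, so Ca and Mg sit at the high end of IE_3.
Tabulated IE_3 (kJ/mol): P 2914, Ca 4912, Mg 7733.
So the third ionization energies run P < Ca < Mg.

Mg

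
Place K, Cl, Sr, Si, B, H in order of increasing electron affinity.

H is in period 1, group 1; B is in period 2, group 13; Si is in period 3, group 14; Cl is in period 3, group 17; K is in period 4, group 1; Sr is in period 5, group 2.
EA tends to increase across a period and decrease down a group, though the pattern is less regular than for IE or radius.
Neither a single period nor a single group — weigh both effects.
B > Sr: both effects reinforce here, so B is clearly the higher of the two.
K > B: this pair runs against the simple trend — see the exception note.
H > K: H sits above K in group 1, so the down-group effect alone puts H higher.
Si > H: the two effects oppose for this pair; the across-period effect wins (134 vs 73 kJ/mol).
Cl > Si: both are in period 3; the period trend gives Cl the larger value.
Note the exception: K has a higher electron affinity than B, contrary to the simple trend — B's ns²np¹ configuration gives only a small electron affinity — the sparsely filled np subshell binds an added electron weakly.
Tabulated electron affinity (kJ/mol): H 73, B 27, Si 134, Cl 349, K 48, Sr 5.
So from lowest to highest: Sr < B < K < H < Si < Cl.

Sr < B < K < H < Si < Cl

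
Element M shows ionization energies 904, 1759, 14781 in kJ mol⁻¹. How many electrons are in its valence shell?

Look for the largest jump between consecutive ionization energies: IE3/IE2 ≈ 8.4, far larger than any earlier ratio.
That jump marks the point where a core electron is being removed. So the atom has 2 valence electrons.

2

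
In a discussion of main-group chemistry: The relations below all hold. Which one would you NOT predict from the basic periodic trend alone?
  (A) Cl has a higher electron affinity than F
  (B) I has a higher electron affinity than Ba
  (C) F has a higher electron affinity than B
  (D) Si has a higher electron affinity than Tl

The general trend: electron affinity increases across a period and decreases down a group.
(A) Cl (period 3, group 17) vs F (period 2, group 17): the stated order contradicts the simple trend.
(B) I (period 5, group 17) vs Ba (period 6, group 2): the stated order agrees with the simple trend.
(C) F (period 2, group 17) vs B (period 2, group 13): the stated order agrees with the simple trend.
(D) Si (period 3, group 14) vs Tl (period 6, group 13): the stated order agrees with the simple trend.
The exception is (A): F's small 2p subshell makes the incoming electron feel strong e⁻–e⁻ repulsion, so Cl actually releases more energy on gaining an electron.

(A)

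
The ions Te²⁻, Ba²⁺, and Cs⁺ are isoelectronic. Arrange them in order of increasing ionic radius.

All of these have 54 electrons, so size is governed by nuclear charge alone: the more protons, the stronger the pull on the same electron cloud, and the smaller the ion.
Nuclear charges: Ba²⁺ (Z=56), Cs⁺ (Z=55), Te²⁻ (Z=52).
Smallest to largest: Ba²⁺ < Cs⁺ < Te²⁻.

Ba²⁺ < Cs⁺ < Te²⁻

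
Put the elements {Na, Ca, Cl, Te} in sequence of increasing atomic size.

Na is in period 3, group 1; Cl is in period 3, group 17; Ca is in period 4, group 2; Te is in period 5, group 16.
Atomic radius shrinks across a period as nuclear charge pulls the same shell inward, and grows down a group as new shells are added.
Here both period and group differ, so the two effects have to be weighed against each other.
Te > Cl: relative to Cl, both the across-period and down-group shifts push Te's atomic radius up.
Na > Te: period and group pull opposite ways; the across-period shift dominates (155 vs 136 pm).
Ca > Na: the two effects oppose for this pair; the down-group effect wins (171 vs 155 pm).
Approximate values (pm): Na 155, Cl 99, Ca 171, Te 136.
So from smallest to largest: Cl < Te < Na < Ca.

Cl < Te < Na < Ca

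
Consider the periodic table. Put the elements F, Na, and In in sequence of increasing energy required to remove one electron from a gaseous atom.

Na < In < F

F is in period 2, group 17; Na is in period 3, group 1; In is in period 5, group 13.
Across a period the outer electron is held more tightly (higher IE₁); down a group it sits in a higher shell, more shielded, and comes off more easily.
These span different periods and groups, so the two trends combine.
In > Na: the two effects oppose for this pair; the across-period effect wins (558 vs 496 kJ/mol).
F > In: both effects reinforce here, so F is clearly the higher of the two.
Tabulated first ionization energy (kJ/mol): F 1681, Na 496, In 558.
So from lowest to highest: Na < In < F.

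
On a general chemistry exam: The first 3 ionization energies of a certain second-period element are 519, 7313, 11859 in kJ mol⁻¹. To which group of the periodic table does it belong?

Group 1

Look for the largest jump between consecutive ionization energies: IE2/IE1 ≈ 14.1, far larger than any earlier ratio.
That jump marks the point where a core electron is being removed. So the atom has 1 valence electron.
A main-group element with 1 valence electron is in group 1.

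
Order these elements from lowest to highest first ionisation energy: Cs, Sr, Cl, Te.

Cs, Sr, Te, Cl

Cl is in period 3, group 17; Sr is in period 5, group 2; Te is in period 5, group 16; Cs is in period 6, group 1.
IE₁ increases left→right with effective nuclear charge and decreases top→bottom as the valence shell moves farther out.
Neither a single period nor a single group — weigh both effects.
Sr > Cs: relative to Cs, both the across-period and down-group shifts push Sr's first ionization energy up.
Te > Sr: both are in period 5; the period trend gives Te the larger value.
Cl > Te: relative to Te, both the across-period and down-group shifts push Cl's first ionization energy up.
Approximate values (kJ/mol): Cl 1251, Sr 550, Te 869, Cs 376.
So from lowest to highest: Cs < Sr < Te < Cl.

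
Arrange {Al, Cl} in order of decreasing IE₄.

IE_4 is the cost of taking one more electron from the +3 cation: Al³⁺ is the bare [Ne] core; Cl³⁺ still has 4 valence electrons.
Core electrons are held far more tightly than valence electrons, so Al tops the IE_4 order.
Tabulated IE_4 (kJ/mol): Al 11577, Cl 5159.
So the fourth ionization energies run Cl < Al.

Al > Cl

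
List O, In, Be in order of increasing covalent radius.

Atomic radius shrinks across a period as nuclear charge pulls the same shell inward, and grows down a group as new shells are added.
Neither a single period nor a single group — weigh both effects.
Be > O: Be lies to the left of O in period 2, so the across-period effect alone puts Be larger.
In > Be: period and group pull opposite ways; the down-group shift dominates (142 vs 102 pm).
Tabulated atomic radius (pm): Be 102, O 63, In 142.
So from smallest to largest: O < Be < In.

O < Be < In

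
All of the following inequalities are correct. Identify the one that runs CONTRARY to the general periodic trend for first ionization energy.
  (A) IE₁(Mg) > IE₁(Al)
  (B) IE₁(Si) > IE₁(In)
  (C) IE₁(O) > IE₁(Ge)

The general trend: first ionization energy increases across a period and decreases down a group.
(A) Mg (period 3, group 2) vs Al (period 3, group 13): the stated order contradicts the simple trend.
(B) Si (period 3, group 14) vs In (period 5, group 13): the stated order agrees with the simple trend.
(C) O (period 2, group 16) vs Ge (period 4, group 14): the stated order agrees with the simple trend.
The exception is (A): Al's single 3p electron is easier to remove than one from Mg's filled 3s².

(A)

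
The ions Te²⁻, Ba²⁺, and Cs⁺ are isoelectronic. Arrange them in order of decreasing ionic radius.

Te²⁻, Cs⁺, Ba²⁺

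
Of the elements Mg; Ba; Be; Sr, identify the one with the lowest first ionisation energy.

Be is in period 2, group 2; Mg is in period 3, group 2; Sr is in period 5, group 2; Ba is in period 6, group 2.
Across a period the outer electron is held more tightly (higher IE₁); down a group it sits in a higher shell, more shielded, and comes off more easily.
All are in group 2, so first ionization energy increases up the group.
The lowest first ionisation energy among these belongs to Ba.

Ba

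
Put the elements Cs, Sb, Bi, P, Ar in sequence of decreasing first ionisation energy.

Ar, P, Sb, Bi, Cs

P is in period 3, group 15; Ar is in period 3, group 18; Sb is in period 5, group 15; Cs is in period 6, group 1; Bi is in period 6, group 15.
Removing the outermost electron gets harder across a period and easier down a group.
Here both period and group differ, so the two effects have to be weighed against each other.
Bi > Cs: Bi lies to the right of Cs in period 6, so the across-period effect alone puts Bi higher.
Sb > Bi: they share group 15; the group trend gives Sb the larger value.
P > Sb: P sits above Sb in group 15, so the down-group effect alone puts P higher.
Ar > P: Ar lies to the right of P in period 3, so the across-period effect alone puts Ar higher.
Tabulated first ionization energy (kJ/mol): P 1012, Ar 1521, Sb 831, Cs 376, Bi 703.
So from highest to lowest: Ar > P > Sb > Bi > Cs.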